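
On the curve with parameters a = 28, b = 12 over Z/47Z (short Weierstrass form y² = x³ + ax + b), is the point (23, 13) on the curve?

y² = 13² ≡ 28; x³ + 28x + 12 = 12823 ≡ 39 (mod 47). 28 ≠ 39.

no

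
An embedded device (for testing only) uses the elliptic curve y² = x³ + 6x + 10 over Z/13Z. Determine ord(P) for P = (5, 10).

9

2P: tangent at (5, 10): λ = (3·5² + 6)/(2·10) ≡ 3/7. 7⁻¹ ≡ 2 (mod 13) since 7·2 = 14 ≡ 1, so λ ≡ 3·2 ≡ 6.
  x = λ² - 5 - 5 = 36 - 10 ≡ 0; y = λ·(5 - 0) - 10 ≡ 7. → (0, 7)
3P: (0, 7) + (5, 10). λ = (10 - 7)/(5 - 0) ≡ 3/5 mod 13. 5⁻¹ ≡ 8 (mod 13) since 5·8 = 40 ≡ 1, so λ ≡ 11.
  x = λ² - 0 - 5 = 121 - 5 ≡ 12; y = λ·(0 - 12) - 7 ≡ 4. → (12, 4)
4P: (12, 4) + (5, 10). λ = (10 - 4)/(5 - 12) ≡ 6/6 mod 13. 6⁻¹ ≡ 11 (mod 13), so λ ≡ 1.
  x = λ² - 12 - 5 = 1 - 17 ≡ 10; y = λ·(12 - 10) - 4 ≡ 11. → (10, 11)
5P: (10, 11) + (5, 10). λ = (10 - 11)/(5 - 10) ≡ 12/8 mod 13. 8⁻¹ ≡ 5 (mod 13) since 8·5 = 40 ≡ 1, so λ ≡ 8.
  x = λ² - 10 - 5 = 64 - 15 ≡ 10; y = λ·(10 - 10) - 11 ≡ 2. → (10, 2)
6P: (10, 2) + (5, 10). λ = (10 - 2)/(5 - 10) ≡ 8/8 mod 13. 8⁻¹ ≡ 5 (mod 13) since 8·5 = 40 ≡ 1, so λ ≡ 1.
  x = λ² - 10 - 5 = 1 - 15 ≡ 12; y = λ·(10 - 12) - 2 ≡ 9. → (12, 9)
7P: (12, 9) + (5, 10). λ = (10 - 9)/(5 - 12) ≡ 1/6 mod 13. 6⁻¹ ≡ 11 (mod 13), so λ ≡ 11.
  x = λ² - 12 - 5 = 121 - 17 ≡ 0; y = λ·(12 - 0) - 9 ≡ 6. → (0, 6)
8P: (0, 6) + (5, 10). λ = (10 - 6)/(5 - 0) ≡ 4/5 mod 13. 5⁻¹ ≡ 8 (mod 13), so λ ≡ 6.
  x = λ² - 0 - 5 = 36 - 5 ≡ 5; y = λ·(0 - 5) - 6 ≡ 3. → (5, 3)
9P: (5, 3) + (5, 10): same x and y₁ ≡ -y₂, so the sum is the point at infinity.
9P = the point at infinity, so the order is 9.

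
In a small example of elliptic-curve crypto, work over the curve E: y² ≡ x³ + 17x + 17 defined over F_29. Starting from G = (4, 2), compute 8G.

(15, 15)

Repeated addition: build up to 8G.
2G: tangent at (4, 2): λ = (3·4² + 17)/(2·2) ≡ 7/4. 4⁻¹ ≡ 22 (mod 29), so λ ≡ 7·22 ≡ 9.
  x = λ² - 4 - 4 = 81 - 8 ≡ 15; y = λ·(4 - 15) - 2 ≡ 15. → (15, 15)
3G: (15, 15) + (4, 2). λ = (2 - 15)/(4 - 15) ≡ 16/18 mod 29. 18⁻¹ ≡ 21 (mod 29), so λ ≡ 17.
  x = λ² - 15 - 4 = 289 - 19 ≡ 9; y = λ·(15 - 9) - 15 ≡ 0. → (9, 0)
4G: (9, 0) + (4, 2). λ = (2 - 0)/(4 - 9) ≡ 2/24 mod 29. 24⁻¹ ≡ 23 (mod 29), so λ ≡ 17.
  x = λ² - 9 - 4 = 289 - 13 ≡ 15; y = λ·(9 - 15) - 0 ≡ 14. → (15, 14)
5G: (15, 14) + (4, 2). λ = (2 - 14)/(4 - 15) ≡ 17/18 mod 29. 18⁻¹ ≡ 21 (mod 29) since 18·21 = 378 ≡ 1, so λ ≡ 9.
  x = λ² - 15 - 4 = 81 - 19 ≡ 4; y = λ·(15 - 4) - 14 ≡ 27. → (4, 27)
6G: (4, 27) + (4, 2): same x and y₁ ≡ -y₂, so the sum is 𝒪.
7G: 𝒪 + (4, 2) = (4, 2) (identity).
8G: tangent at (4, 2): λ = (3·4² + 17)/(2·2) ≡ 7/4. 4⁻¹ ≡ 22 (mod 29) since 4·22 = 88 ≡ 1, so λ ≡ 7·22 ≡ 9.
  x = λ² - 4 - 4 = 81 - 8 ≡ 15; y = λ·(4 - 15) - 2 ≡ 15. → (15, 15)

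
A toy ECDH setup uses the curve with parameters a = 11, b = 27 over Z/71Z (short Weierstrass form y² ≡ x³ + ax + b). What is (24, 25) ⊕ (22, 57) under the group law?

(68, 40)

(24, 25) + (22, 57). λ = (57 - 25)/(22 - 24) ≡ 32/69 mod 71. 69⁻¹ ≡ 35 (mod 71), so λ ≡ 55.
  x = λ² - 24 - 22 = 3025 - 46 ≡ 68; y = λ·(24 - 68) - 25 ≡ 40. → (68, 40)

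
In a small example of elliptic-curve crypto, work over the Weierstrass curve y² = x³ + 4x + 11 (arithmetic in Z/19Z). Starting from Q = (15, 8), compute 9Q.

Double-and-add on 9 = (1001)₂. Start with Q = (15, 8) for the leading 1-bit.
double: tangent at (15, 8): λ = (3·15² + 4)/(2·8) ≡ 14/16. 16⁻¹ ≡ 6 (mod 19), so λ ≡ 14·6 ≡ 8.
  x = λ² - 15 - 15 = 64 - 30 ≡ 15; y = λ·(15 - 15) - 8 ≡ 11. → (15, 11)
double: tangent at (15, 11): λ = (3·15² + 4)/(2·11) ≡ 14/3. 3⁻¹ ≡ 13 (mod 19), so λ ≡ 14·13 ≡ 11.
  x = λ² - 15 - 15 = 121 - 30 ≡ 15; y = λ·(15 - 15) - 11 ≡ 8. → (15, 8)
double: tangent at (15, 8): λ = (3·15² + 4)/(2·8) ≡ 14/16. 16⁻¹ ≡ 6 (mod 19), so λ ≡ 14·6 ≡ 8.
  x = λ² - 15 - 15 = 64 - 30 ≡ 15; y = λ·(15 - 15) - 8 ≡ 11. → (15, 11)
add Q: (15, 11) + (15, 8): same x and y₁ ≡ -y₂, so the sum is the point at infinity.

O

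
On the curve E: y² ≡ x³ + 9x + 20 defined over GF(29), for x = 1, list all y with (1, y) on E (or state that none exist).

1, 28

x³ + 9x + 20 = 30 ≡ 1 (mod 29).
Square roots of 1 mod 29: 1 and 28 (since 1² = 1 ≡ 1).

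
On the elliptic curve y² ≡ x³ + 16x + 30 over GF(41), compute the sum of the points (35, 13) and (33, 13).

(35, 13) + (33, 13). λ = (13 - 13)/(33 - 35) ≡ 0/39 mod 41. 39⁻¹ ≡ 20 (mod 41) since 39·20 = 780 ≡ 1, so λ ≡ 0.
  x = λ² - 35 - 33 = 0 - 68 ≡ 14; y = λ·(35 - 14) - 13 ≡ 28. → (14, 28)

(14, 28)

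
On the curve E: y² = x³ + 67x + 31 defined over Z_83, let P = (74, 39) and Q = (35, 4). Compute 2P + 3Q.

First 2P:
Repeated addition: build up to 2P.
2P: tangent at (74, 39): λ = (3·74² + 67)/(2·39) ≡ 61/78. 78⁻¹ ≡ 33 (mod 83), so λ ≡ 61·33 ≡ 21.
  x = λ² - 74 - 74 = 441 - 148 ≡ 44; y = λ·(74 - 44) - 39 ≡ 10. → (44, 10)
2P = (44, 10).
Next 3Q:
Repeated addition: build up to 3Q.
2Q: tangent at (35, 4): λ = (3·35² + 67)/(2·4) ≡ 7/8. 8⁻¹ ≡ 52 (mod 83), so λ ≡ 7·52 ≡ 32.
  x = λ² - 35 - 35 = 1024 - 70 ≡ 41; y = λ·(35 - 41) - 4 ≡ 53. → (41, 53)
3Q: (41, 53) + (35, 4). λ = (4 - 53)/(35 - 41) ≡ 34/77 mod 83. 77⁻¹ ≡ 69 (mod 83) since 77·69 = 5313 ≡ 1, so λ ≡ 22.
  x = λ² - 41 - 35 = 484 - 76 ≡ 76; y = λ·(41 - 76) - 53 ≡ 7. → (76, 7)
3Q = (76, 7).
Finally 2P + 3Q:
(44, 10) + (76, 7). λ = (7 - 10)/(76 - 44) ≡ 80/32 mod 83. 32⁻¹ ≡ 13 (mod 83), so λ ≡ 44.
  x = λ² - 44 - 76 = 1936 - 120 ≡ 73; y = λ·(44 - 73) - 10 ≡ 42. → (73, 42)

(73, 42)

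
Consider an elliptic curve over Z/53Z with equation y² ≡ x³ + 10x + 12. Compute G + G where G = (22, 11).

(10, 30)

tangent at (22, 11): λ = (3·22² + 10)/(2·11) ≡ 31/22. 22⁻¹ ≡ 41 (mod 53) since 22·41 = 902 ≡ 1, so λ ≡ 31·41 ≡ 52.
  x = λ² - 22 - 22 = 2704 - 44 ≡ 10; y = λ·(22 - 10) - 11 ≡ 30. → (10, 30)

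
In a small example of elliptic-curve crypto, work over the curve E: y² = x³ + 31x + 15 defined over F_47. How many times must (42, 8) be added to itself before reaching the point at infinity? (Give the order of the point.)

2P: tangent at (42, 8): λ = (3·42² + 31)/(2·8) ≡ 12/16. 16⁻¹ ≡ 3 (mod 47), so λ ≡ 12·3 ≡ 36.
  x = λ² - 42 - 42 = 1296 - 84 ≡ 37; y = λ·(42 - 37) - 8 ≡ 31. → (37, 31)
3P: (37, 31) + (42, 8). λ = (8 - 31)/(42 - 37) ≡ 24/5 mod 47. 5⁻¹ ≡ 19 (mod 47), so λ ≡ 33.
  x = λ² - 37 - 42 = 1089 - 79 ≡ 23; y = λ·(37 - 23) - 31 ≡ 8. → (23, 8)
4P: (23, 8) + (42, 8). λ = (8 - 8)/(42 - 23) ≡ 0/19 mod 47. 19⁻¹ ≡ 5 (mod 47), so λ ≡ 0.
  x = λ² - 23 - 42 = 0 - 65 ≡ 29; y = λ·(23 - 29) - 8 ≡ 39. → (29, 39)
5P: (29, 39) + (42, 8). λ = (8 - 39)/(42 - 29) ≡ 16/13 mod 47. 13⁻¹ ≡ 29 (mod 47) since 13·29 = 377 ≡ 1, so λ ≡ 41.
  x = λ² - 29 - 42 = 1681 - 71 ≡ 12; y = λ·(29 - 12) - 39 ≡ 0. → (12, 0)
6P: (12, 0) + (42, 8). λ = (8 - 0)/(42 - 12) ≡ 8/30 mod 47. 30⁻¹ ≡ 11 (mod 47) since 30·11 = 330 ≡ 1, so λ ≡ 41.
  x = λ² - 12 - 42 = 1681 - 54 ≡ 29; y = λ·(12 - 29) - 0 ≡ 8. → (29, 8)
7P: (29, 8) + (42, 8). λ = (8 - 8)/(42 - 29) ≡ 0/13 mod 47. 13⁻¹ ≡ 29 (mod 47), so λ ≡ 0.
  x = λ² - 29 - 42 = 0 - 71 ≡ 23; y = λ·(29 - 23) - 8 ≡ 39. → (23, 39)
8P: (23, 39) + (42, 8). λ = (8 - 39)/(42 - 23) ≡ 16/19 mod 47. 19⁻¹ ≡ 5 (mod 47), so λ ≡ 33.
  x = λ² - 23 - 42 = 1089 - 65 ≡ 37; y = λ·(23 - 37) - 39 ≡ 16. → (37, 16)
9P: (37, 16) + (42, 8). λ = (8 - 16)/(42 - 37) ≡ 39/5 mod 47. 5⁻¹ ≡ 19 (mod 47), so λ ≡ 36.
  x = λ² - 37 - 42 = 1296 - 79 ≡ 42; y = λ·(37 - 42) - 16 ≡ 39. → (42, 39)
10P: (42, 39) + (42, 8): same x and y₁ ≡ -y₂, so the sum is the point at infinity.
10P = the point at infinity, so the order is 10.

10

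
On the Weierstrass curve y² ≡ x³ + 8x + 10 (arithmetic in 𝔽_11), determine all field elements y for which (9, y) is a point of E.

none

x³ + 8x + 10 = 811 ≡ 8 (mod 11).
8 is a non-residue mod 11; no y exists.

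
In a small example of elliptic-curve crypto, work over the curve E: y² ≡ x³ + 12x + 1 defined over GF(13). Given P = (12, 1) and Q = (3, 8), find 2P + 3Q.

First 2P:
Repeated addition: build up to 2P.
2P: tangent at (12, 1): λ = (3·12² + 12)/(2·1) ≡ 2/2. 2⁻¹ ≡ 7 (mod 13) since 2·7 = 14 ≡ 1, so λ ≡ 2·7 ≡ 1.
  x = λ² - 12 - 12 = 1 - 24 ≡ 3; y = λ·(12 - 3) - 1 ≡ 8. → (3, 8)
2P = (3, 8).
Next 3Q:
Repeated addition: build up to 3Q.
2Q: tangent at (3, 8): λ = (3·3² + 12)/(2·8) ≡ 0/3. 3⁻¹ ≡ 9 (mod 13), so λ ≡ 0·9 ≡ 0.
  x = λ² - 3 - 3 = 0 - 6 ≡ 7; y = λ·(3 - 7) - 8 ≡ 5. → (7, 5)
3Q: (7, 5) + (3, 8). λ = (8 - 5)/(3 - 7) ≡ 3/9 mod 13. 9⁻¹ ≡ 3 (mod 13), so λ ≡ 9.
  x = λ² - 7 - 3 = 81 - 10 ≡ 6; y = λ·(7 - 6) - 5 ≡ 4. → (6, 4)
3Q = (6, 4).
Finally 2P + 3Q:
(3, 8) + (6, 4). λ = (4 - 8)/(6 - 3) ≡ 9/3 mod 13. 3⁻¹ ≡ 9 (mod 13) since 3·9 = 27 ≡ 1, so λ ≡ 3.
  x = λ² - 3 - 6 = 9 - 9 ≡ 0; y = λ·(3 - 0) - 8 ≡ 1. → (0, 1)

(0, 1)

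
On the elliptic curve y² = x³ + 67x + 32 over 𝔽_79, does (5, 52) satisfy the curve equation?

yes

y² = 52² ≡ 18; x³ + 67x + 32 = 492 ≡ 18 (mod 79). 18 = 18.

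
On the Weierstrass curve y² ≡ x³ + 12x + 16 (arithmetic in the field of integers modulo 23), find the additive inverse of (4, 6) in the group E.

-(4, 6) = (4, -6 mod 23) = (4, 17).

(4, 17)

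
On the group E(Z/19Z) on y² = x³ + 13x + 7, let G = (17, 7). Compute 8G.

Double-and-add on 8 = (1000)₂. Start with G = (17, 7) for the leading 1-bit.
double: tangent at (17, 7): λ = (3·17² + 13)/(2·7) ≡ 6/14. 14⁻¹ ≡ 15 (mod 19), so λ ≡ 6·15 ≡ 14.
  x = λ² - 17 - 17 = 196 - 34 ≡ 10; y = λ·(17 - 10) - 7 ≡ 15. → (10, 15)
double: tangent at (10, 15): λ = (3·10² + 13)/(2·15) ≡ 9/11. 11⁻¹ ≡ 7 (mod 19), so λ ≡ 9·7 ≡ 6.
  x = λ² - 10 - 10 = 36 - 20 ≡ 16; y = λ·(10 - 16) - 15 ≡ 6. → (16, 6)
double: tangent at (16, 6): λ = (3·16² + 13)/(2·6) ≡ 2/12. 12⁻¹ ≡ 8 (mod 19), so λ ≡ 2·8 ≡ 16.
  x = λ² - 16 - 16 = 256 - 32 ≡ 15; y = λ·(16 - 15) - 6 ≡ 10. → (15, 10)

(15, 10)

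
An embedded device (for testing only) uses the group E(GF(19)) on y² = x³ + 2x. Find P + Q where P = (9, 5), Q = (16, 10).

(17, 11)

(9, 5) + (16, 10). λ = (10 - 5)/(16 - 9) ≡ 5/7 mod 19. 7⁻¹ ≡ 11 (mod 19), so λ ≡ 17.
  x = λ² - 9 - 16 = 289 - 25 ≡ 17; y = λ·(9 - 17) - 5 ≡ 11. → (17, 11)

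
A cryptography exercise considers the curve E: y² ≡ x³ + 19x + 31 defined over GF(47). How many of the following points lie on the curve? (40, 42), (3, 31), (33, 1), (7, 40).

(40, 42): 42² ≡ 25, rhs ≡ 25 → on.
(3, 31): 31² ≡ 21, rhs ≡ 21 → on.
(33, 1): 1² ≡ 1, rhs ≡ 29 → off.
(7, 40): 40² ≡ 2, rhs ≡ 37 → off.

2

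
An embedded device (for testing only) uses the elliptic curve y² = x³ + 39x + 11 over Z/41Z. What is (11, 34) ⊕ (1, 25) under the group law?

(13, 38)

(11, 34) + (1, 25). λ = (25 - 34)/(1 - 11) ≡ 32/31 mod 41. 31⁻¹ ≡ 4 (mod 41), so λ ≡ 5.
  x = λ² - 11 - 1 = 25 - 12 ≡ 13; y = λ·(11 - 13) - 34 ≡ 38. → (13, 38)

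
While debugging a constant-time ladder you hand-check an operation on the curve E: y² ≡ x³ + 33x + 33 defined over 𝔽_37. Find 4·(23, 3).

(31, 10)

Write P = (23, 3).
Repeated addition: build up to 4P.
2P: tangent at (23, 3): λ = (3·23² + 33)/(2·3) ≡ 29/6. 6⁻¹ ≡ 31 (mod 37), so λ ≡ 29·31 ≡ 11.
  x = λ² - 23 - 23 = 121 - 46 ≡ 1; y = λ·(23 - 1) - 3 ≡ 17. → (1, 17)
3P: (1, 17) + (23, 3). λ = (3 - 17)/(23 - 1) ≡ 23/22 mod 37. 22⁻¹ ≡ 32 (mod 37), so λ ≡ 33.
  x = λ² - 1 - 23 = 1089 - 24 ≡ 29; y = λ·(1 - 29) - 17 ≡ 21. → (29, 21)
4P: (29, 21) + (23, 3). λ = (3 - 21)/(23 - 29) ≡ 19/31 mod 37. 31⁻¹ ≡ 6 (mod 37), so λ ≡ 3.
  x = λ² - 29 - 23 = 9 - 52 ≡ 31; y = λ·(29 - 31) - 21 ≡ 10. → (31, 10)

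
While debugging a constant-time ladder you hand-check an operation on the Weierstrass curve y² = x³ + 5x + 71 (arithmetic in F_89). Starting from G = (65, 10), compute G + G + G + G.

Double-and-add on 4 = (100)₂. Start with G = (65, 10) for the leading 1-bit.
double: tangent at (65, 10): λ = (3·65² + 5)/(2·10) ≡ 42/20. 20⁻¹ ≡ 49 (mod 89) since 20·49 = 980 ≡ 1, so λ ≡ 42·49 ≡ 11.
  x = λ² - 65 - 65 = 121 - 130 ≡ 80; y = λ·(65 - 80) - 10 ≡ 3. → (80, 3)
double: tangent at (80, 3): λ = (3·80² + 5)/(2·3) ≡ 70/6. 6⁻¹ ≡ 15 (mod 89), so λ ≡ 70·15 ≡ 71.
  x = λ² - 80 - 80 = 5041 - 160 ≡ 75; y = λ·(80 - 75) - 3 ≡ 85. → (75, 85)

(75, 85)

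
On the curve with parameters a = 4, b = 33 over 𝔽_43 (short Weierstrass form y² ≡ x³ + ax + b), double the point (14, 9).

(10, 27)

tangent at (14, 9): λ = (3·14² + 4)/(2·9) ≡ 33/18. 18⁻¹ ≡ 12 (mod 43), so λ ≡ 33·12 ≡ 9.
  x = λ² - 14 - 14 = 81 - 28 ≡ 10; y = λ·(14 - 10) - 9 ≡ 27. → (10, 27)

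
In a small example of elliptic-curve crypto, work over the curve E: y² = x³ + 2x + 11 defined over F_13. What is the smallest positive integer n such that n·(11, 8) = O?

2P: tangent at (11, 8): λ = (3·11² + 2)/(2·8) ≡ 1/3. 3⁻¹ ≡ 9 (mod 13), so λ ≡ 1·9 ≡ 9.
  x = λ² - 11 - 11 = 81 - 22 ≡ 7; y = λ·(11 - 7) - 8 ≡ 2. → (7, 2)
3P: (7, 2) + (11, 8). λ = (8 - 2)/(11 - 7) ≡ 6/4 mod 13. 4⁻¹ ≡ 10 (mod 13), so λ ≡ 8.
  x = λ² - 7 - 11 = 64 - 18 ≡ 7; y = λ·(7 - 7) - 2 ≡ 11. → (7, 11)
4P: (7, 11) + (11, 8). λ = (8 - 11)/(11 - 7) ≡ 10/4 mod 13. 4⁻¹ ≡ 10 (mod 13) since 4·10 = 40 ≡ 1, so λ ≡ 9.
  x = λ² - 7 - 11 = 81 - 18 ≡ 11; y = λ·(7 - 11) - 11 ≡ 5. → (11, 5)
5P: (11, 5) + (11, 8): same x and y₁ ≡ -y₂, so the sum is O.
5P = O, so the order is 5.

5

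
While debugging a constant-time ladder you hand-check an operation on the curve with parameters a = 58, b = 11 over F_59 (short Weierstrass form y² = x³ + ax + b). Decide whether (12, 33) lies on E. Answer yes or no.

no

y² = 33² ≡ 27; x³ + 58x + 11 = 2435 ≡ 16 (mod 59). 27 ≠ 16.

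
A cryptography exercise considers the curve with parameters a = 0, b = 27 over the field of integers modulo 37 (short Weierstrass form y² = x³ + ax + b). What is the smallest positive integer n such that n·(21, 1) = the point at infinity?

12

2P: tangent at (21, 1): λ = (3·21² + 0)/(2·1) ≡ 28/2. 2⁻¹ ≡ 19 (mod 37) since 2·19 = 38 ≡ 1, so λ ≡ 28·19 ≡ 14.
  x = λ² - 21 - 21 = 196 - 42 ≡ 6; y = λ·(21 - 6) - 1 ≡ 24. → (6, 24)
3P: (6, 24) + (21, 1). λ = (1 - 24)/(21 - 6) ≡ 14/15 mod 37. 15⁻¹ ≡ 5 (mod 37) since 15·5 = 75 ≡ 1, so λ ≡ 33.
  x = λ² - 6 - 21 = 1089 - 27 ≡ 26; y = λ·(6 - 26) - 24 ≡ 19. → (26, 19)
4P: (26, 19) + (21, 1). λ = (1 - 19)/(21 - 26) ≡ 19/32 mod 37. 32⁻¹ ≡ 22 (mod 37), so λ ≡ 11.
  x = λ² - 26 - 21 = 121 - 47 ≡ 0; y = λ·(26 - 0) - 19 ≡ 8. → (0, 8)
5P: (0, 8) + (21, 1). λ = (1 - 8)/(21 - 0) ≡ 30/21 mod 37. 21⁻¹ ≡ 30 (mod 37), so λ ≡ 12.
  x = λ² - 0 - 21 = 144 - 21 ≡ 12; y = λ·(0 - 12) - 8 ≡ 33. → (12, 33)
6P: (12, 33) + (21, 1). λ = (1 - 33)/(21 - 12) ≡ 5/9 mod 37. 9⁻¹ ≡ 33 (mod 37), so λ ≡ 17.
  x = λ² - 12 - 21 = 289 - 33 ≡ 34; y = λ·(12 - 34) - 33 ≡ 0. → (34, 0)
7P: (34, 0) + (21, 1). λ = (1 - 0)/(21 - 34) ≡ 1/24 mod 37. 24⁻¹ ≡ 17 (mod 37) since 24·17 = 408 ≡ 1, so λ ≡ 17.
  x = λ² - 34 - 21 = 289 - 55 ≡ 12; y = λ·(34 - 12) - 0 ≡ 4. → (12, 4)
8P: (12, 4) + (21, 1). λ = (1 - 4)/(21 - 12) ≡ 34/9 mod 37. 9⁻¹ ≡ 33 (mod 37) since 9·33 = 297 ≡ 1, so λ ≡ 12.
  x = λ² - 12 - 21 = 144 - 33 ≡ 0; y = λ·(12 - 0) - 4 ≡ 29. → (0, 29)
9P: (0, 29) + (21, 1). λ = (1 - 29)/(21 - 0) ≡ 9/21 mod 37. 21⁻¹ ≡ 30 (mod 37) since 21·30 = 630 ≡ 1, so λ ≡ 11.
  x = λ² - 0 - 21 = 121 - 21 ≡ 26; y = λ·(0 - 26) - 29 ≡ 18. → (26, 18)
10P: (26, 18) + (21, 1). λ = (1 - 18)/(21 - 26) ≡ 20/32 mod 37. 32⁻¹ ≡ 22 (mod 37) since 32·22 = 704 ≡ 1, so λ ≡ 33.
  x = λ² - 26 - 21 = 1089 - 47 ≡ 6; y = λ·(26 - 6) - 18 ≡ 13. → (6, 13)
11P: (6, 13) + (21, 1). λ = (1 - 13)/(21 - 6) ≡ 25/15 mod 37. 15⁻¹ ≡ 5 (mod 37), so λ ≡ 14.
  x = λ² - 6 - 21 = 196 - 27 ≡ 21; y = λ·(6 - 21) - 13 ≡ 36. → (21, 36)
12P: (21, 36) + (21, 1): same x and y₁ ≡ -y₂, so the sum is the point at infinity.
12P = the point at infinity, so the order is 12.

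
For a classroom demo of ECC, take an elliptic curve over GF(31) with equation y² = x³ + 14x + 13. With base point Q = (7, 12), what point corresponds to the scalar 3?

Repeated addition: build up to 3Q.
2Q: tangent at (7, 12): λ = (3·7² + 14)/(2·12) ≡ 6/24. 24⁻¹ ≡ 22 (mod 31), so λ ≡ 6·22 ≡ 8.
  x = λ² - 7 - 7 = 64 - 14 ≡ 19; y = λ·(7 - 19) - 12 ≡ 16. → (19, 16)
3Q: (19, 16) + (7, 12). λ = (12 - 16)/(7 - 19) ≡ 27/19 mod 31. 19⁻¹ ≡ 18 (mod 31) since 19·18 = 342 ≡ 1, so λ ≡ 21.
  x = λ² - 19 - 7 = 441 - 26 ≡ 12; y = λ·(19 - 12) - 16 ≡ 7. → (12, 7)

(12, 7)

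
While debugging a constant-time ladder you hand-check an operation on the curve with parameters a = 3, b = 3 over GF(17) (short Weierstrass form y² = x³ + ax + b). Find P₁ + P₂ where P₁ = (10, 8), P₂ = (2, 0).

(10, 8) + (2, 0). λ = (0 - 8)/(2 - 10) ≡ 9/9 mod 17. 9⁻¹ ≡ 2 (mod 17) since 9·2 = 18 ≡ 1, so λ ≡ 1.
  x = λ² - 10 - 2 = 1 - 12 ≡ 6; y = λ·(10 - 6) - 8 ≡ 13. → (6, 13)

(6, 13)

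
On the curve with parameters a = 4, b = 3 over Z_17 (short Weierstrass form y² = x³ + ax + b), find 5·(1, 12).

(14, 7)

Write G = (1, 12).
Double-and-add on 5 = (101)₂. Start with G = (1, 12) for the leading 1-bit.
double: tangent at (1, 12): λ = (3·1² + 4)/(2·12) ≡ 7/7. 7⁻¹ ≡ 5 (mod 17), so λ ≡ 7·5 ≡ 1.
  x = λ² - 1 - 1 = 1 - 2 ≡ 16; y = λ·(1 - 16) - 12 ≡ 7. → (16, 7)
double: tangent at (16, 7): λ = (3·16² + 4)/(2·7) ≡ 7/14. 14⁻¹ ≡ 11 (mod 17) since 14·11 = 154 ≡ 1, so λ ≡ 7·11 ≡ 9.
  x = λ² - 16 - 16 = 81 - 32 ≡ 15; y = λ·(16 - 15) - 7 ≡ 2. → (15, 2)
add G: (15, 2) + (1, 12). λ = (12 - 2)/(1 - 15) ≡ 10/3 mod 17. 3⁻¹ ≡ 6 (mod 17), so λ ≡ 9.
  x = λ² - 15 - 1 = 81 - 16 ≡ 14; y = λ·(15 - 14) - 2 ≡ 7. → (14, 7)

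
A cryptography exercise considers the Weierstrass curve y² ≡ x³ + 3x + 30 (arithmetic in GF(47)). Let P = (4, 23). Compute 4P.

Repeated addition: build up to 4P.
2P: tangent at (4, 23): λ = (3·4² + 3)/(2·23) ≡ 4/46. 46⁻¹ ≡ 46 (mod 47), so λ ≡ 4·46 ≡ 43.
  x = λ² - 4 - 4 = 1849 - 8 ≡ 8; y = λ·(4 - 8) - 23 ≡ 40. → (8, 40)
3P: (8, 40) + (4, 23). λ = (23 - 40)/(4 - 8) ≡ 30/43 mod 47. 43⁻¹ ≡ 35 (mod 47), so λ ≡ 16.
  x = λ² - 8 - 4 = 256 - 12 ≡ 9; y = λ·(8 - 9) - 40 ≡ 38. → (9, 38)
4P: (9, 38) + (4, 23). λ = (23 - 38)/(4 - 9) ≡ 32/42 mod 47. 42⁻¹ ≡ 28 (mod 47), so λ ≡ 3.
  x = λ² - 9 - 4 = 9 - 13 ≡ 43; y = λ·(9 - 43) - 38 ≡ 1. → (43, 1)

(43, 1)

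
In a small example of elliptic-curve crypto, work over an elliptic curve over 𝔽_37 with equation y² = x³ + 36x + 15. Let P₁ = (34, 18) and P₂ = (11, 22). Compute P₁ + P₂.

(34, 18) + (11, 22). λ = (22 - 18)/(11 - 34) ≡ 4/14 mod 37. 14⁻¹ ≡ 8 (mod 37) since 14·8 = 112 ≡ 1, so λ ≡ 32.
  x = λ² - 34 - 11 = 1024 - 45 ≡ 17; y = λ·(34 - 17) - 18 ≡ 8. → (17, 8)

(17, 8)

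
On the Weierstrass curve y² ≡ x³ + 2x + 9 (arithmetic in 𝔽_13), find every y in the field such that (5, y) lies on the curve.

x³ + 2x + 9 = 144 ≡ 1 (mod 13).
Square roots of 1 mod 13: 1 and 12 (since 1² = 1 ≡ 1).

1, 12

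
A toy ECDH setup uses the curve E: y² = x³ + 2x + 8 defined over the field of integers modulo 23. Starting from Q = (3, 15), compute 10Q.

Double-and-add on 10 = (1010)₂. Start with Q = (3, 15) for the leading 1-bit.
double: tangent at (3, 15): λ = (3·3² + 2)/(2·15) ≡ 6/7. 7⁻¹ ≡ 10 (mod 23) since 7·10 = 70 ≡ 1, so λ ≡ 6·10 ≡ 14.
  x = λ² - 3 - 3 = 196 - 6 ≡ 6; y = λ·(3 - 6) - 15 ≡ 12. → (6, 12)
double: tangent at (6, 12): λ = (3·6² + 2)/(2·12) ≡ 18/1. 1⁻¹ ≡ 1 (mod 23) since 1·1 = 1 ≡ 1, so λ ≡ 18·1 ≡ 18.
  x = λ² - 6 - 6 = 324 - 12 ≡ 13; y = λ·(6 - 13) - 12 ≡ 0. → (13, 0)
add Q: (13, 0) + (3, 15). λ = (15 - 0)/(3 - 13) ≡ 15/13 mod 23. 13⁻¹ ≡ 16 (mod 23), so λ ≡ 10.
  x = λ² - 13 - 3 = 100 - 16 ≡ 15; y = λ·(13 - 15) - 0 ≡ 3. → (15, 3)
double: tangent at (15, 3): λ = (3·15² + 2)/(2·3) ≡ 10/6. 6⁻¹ ≡ 4 (mod 23) since 6·4 = 24 ≡ 1, so λ ≡ 10·4 ≡ 17.
  x = λ² - 15 - 15 = 289 - 30 ≡ 6; y = λ·(15 - 6) - 3 ≡ 12. → (6, 12)

(6, 12)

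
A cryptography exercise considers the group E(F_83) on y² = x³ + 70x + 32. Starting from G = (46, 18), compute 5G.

(6, 2)

Repeated addition: build up to 5G.
2G: tangent at (46, 18): λ = (3·46² + 70)/(2·18) ≡ 27/36. 36⁻¹ ≡ 30 (mod 83) since 36·30 = 1080 ≡ 1, so λ ≡ 27·30 ≡ 63.
  x = λ² - 46 - 46 = 3969 - 92 ≡ 59; y = λ·(46 - 59) - 18 ≡ 76. → (59, 76)
3G: (59, 76) + (46, 18). λ = (18 - 76)/(46 - 59) ≡ 25/70 mod 83. 70⁻¹ ≡ 51 (mod 83), so λ ≡ 30.
  x = λ² - 59 - 46 = 900 - 105 ≡ 48; y = λ·(59 - 48) - 76 ≡ 5. → (48, 5)
4G: (48, 5) + (46, 18). λ = (18 - 5)/(46 - 48) ≡ 13/81 mod 83. 81⁻¹ ≡ 41 (mod 83), so λ ≡ 35.
  x = λ² - 48 - 46 = 1225 - 94 ≡ 52; y = λ·(48 - 52) - 5 ≡ 21. → (52, 21)
5G: (52, 21) + (46, 18). λ = (18 - 21)/(46 - 52) ≡ 80/77 mod 83. 77⁻¹ ≡ 69 (mod 83), so λ ≡ 42.
  x = λ² - 52 - 46 = 1764 - 98 ≡ 6; y = λ·(52 - 6) - 21 ≡ 2. → (6, 2)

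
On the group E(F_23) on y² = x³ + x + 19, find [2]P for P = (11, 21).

tangent at (11, 21): λ = (3·11² + 1)/(2·21) ≡ 19/19. 19⁻¹ ≡ 17 (mod 23), so λ ≡ 19·17 ≡ 1.
  x = λ² - 11 - 11 = 1 - 22 ≡ 2; y = λ·(11 - 2) - 21 ≡ 11. → (2, 11)

(2, 11)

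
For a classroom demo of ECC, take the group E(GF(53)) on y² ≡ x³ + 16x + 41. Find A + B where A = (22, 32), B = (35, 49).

(9, 38)

(22, 32) + (35, 49). λ = (49 - 32)/(35 - 22) ≡ 17/13 mod 53. 13⁻¹ ≡ 49 (mod 53) since 13·49 = 637 ≡ 1, so λ ≡ 38.
  x = λ² - 22 - 35 = 1444 - 57 ≡ 9; y = λ·(22 - 9) - 32 ≡ 38. → (9, 38)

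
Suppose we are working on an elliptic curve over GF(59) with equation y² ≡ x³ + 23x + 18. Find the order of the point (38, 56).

11

2P: tangent at (38, 56): λ = (3·38² + 23)/(2·56) ≡ 48/53. 53⁻¹ ≡ 49 (mod 59), so λ ≡ 48·49 ≡ 51.
  x = λ² - 38 - 38 = 2601 - 76 ≡ 47; y = λ·(38 - 47) - 56 ≡ 16. → (47, 16)
3P: (47, 16) + (38, 56). λ = (56 - 16)/(38 - 47) ≡ 40/50 mod 59. 50⁻¹ ≡ 13 (mod 59) since 50·13 = 650 ≡ 1, so λ ≡ 48.
  x = λ² - 47 - 38 = 2304 - 85 ≡ 36; y = λ·(47 - 36) - 16 ≡ 40. → (36, 40)
4P: (36, 40) + (38, 56). λ = (56 - 40)/(38 - 36) ≡ 16/2 mod 59. 2⁻¹ ≡ 30 (mod 59), so λ ≡ 8.
  x = λ² - 36 - 38 = 64 - 74 ≡ 49; y = λ·(36 - 49) - 40 ≡ 33. → (49, 33)
5P: (49, 33) + (38, 56). λ = (56 - 33)/(38 - 49) ≡ 23/48 mod 59. 48⁻¹ ≡ 16 (mod 59), so λ ≡ 14.
  x = λ² - 49 - 38 = 196 - 87 ≡ 50; y = λ·(49 - 50) - 33 ≡ 12. → (50, 12)
6P: (50, 12) + (38, 56). λ = (56 - 12)/(38 - 50) ≡ 44/47 mod 59. 47⁻¹ ≡ 54 (mod 59) since 47·54 = 2538 ≡ 1, so λ ≡ 16.
  x = λ² - 50 - 38 = 256 - 88 ≡ 50; y = λ·(50 - 50) - 12 ≡ 47. → (50, 47)
7P: (50, 47) + (38, 56). λ = (56 - 47)/(38 - 50) ≡ 9/47 mod 59. 47⁻¹ ≡ 54 (mod 59) since 47·54 = 2538 ≡ 1, so λ ≡ 14.
  x = λ² - 50 - 38 = 196 - 88 ≡ 49; y = λ·(50 - 49) - 47 ≡ 26. → (49, 26)
8P: (49, 26) + (38, 56). λ = (56 - 26)/(38 - 49) ≡ 30/48 mod 59. 48⁻¹ ≡ 16 (mod 59), so λ ≡ 8.
  x = λ² - 49 - 38 = 64 - 87 ≡ 36; y = λ·(49 - 36) - 26 ≡ 19. → (36, 19)
9P: (36, 19) + (38, 56). λ = (56 - 19)/(38 - 36) ≡ 37/2 mod 59. 2⁻¹ ≡ 30 (mod 59) since 2·30 = 60 ≡ 1, so λ ≡ 48.
  x = λ² - 36 - 38 = 2304 - 74 ≡ 47; y = λ·(36 - 47) - 19 ≡ 43. → (47, 43)
10P: (47, 43) + (38, 56). λ = (56 - 43)/(38 - 47) ≡ 13/50 mod 59. 50⁻¹ ≡ 13 (mod 59) since 50·13 = 650 ≡ 1, so λ ≡ 51.
  x = λ² - 47 - 38 = 2601 - 85 ≡ 38; y = λ·(47 - 38) - 43 ≡ 3. → (38, 3)
11P: (38, 3) + (38, 56): same x and y₁ ≡ -y₂, so the sum is the point at infinity.
11P = the point at infinity, so the order is 11.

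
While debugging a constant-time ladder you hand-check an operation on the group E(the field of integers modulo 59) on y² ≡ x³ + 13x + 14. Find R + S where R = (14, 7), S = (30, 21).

(13, 16)

(14, 7) + (30, 21). λ = (21 - 7)/(30 - 14) ≡ 14/16 mod 59. 16⁻¹ ≡ 48 (mod 59), so λ ≡ 23.
  x = λ² - 14 - 30 = 529 - 44 ≡ 13; y = λ·(14 - 13) - 7 ≡ 16. → (13, 16)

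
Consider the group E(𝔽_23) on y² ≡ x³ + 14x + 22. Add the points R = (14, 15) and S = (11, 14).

(16, 15)

(14, 15) + (11, 14). λ = (14 - 15)/(11 - 14) ≡ 22/20 mod 23. 20⁻¹ ≡ 15 (mod 23), so λ ≡ 8.
  x = λ² - 14 - 11 = 64 - 25 ≡ 16; y = λ·(14 - 16) - 15 ≡ 15. → (16, 15)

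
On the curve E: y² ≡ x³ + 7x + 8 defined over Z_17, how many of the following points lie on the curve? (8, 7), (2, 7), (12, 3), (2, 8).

2

(8, 7): 7² ≡ 15, rhs ≡ 15 → on.
(2, 7): 7² ≡ 15, rhs ≡ 13 → off.
(12, 3): 3² ≡ 9, rhs ≡ 1 → off.
(2, 8): 8² ≡ 13, rhs ≡ 13 → on.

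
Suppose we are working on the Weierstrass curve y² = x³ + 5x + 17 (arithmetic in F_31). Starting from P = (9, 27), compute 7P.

Repeated addition: build up to 7P.
2P: tangent at (9, 27): λ = (3·9² + 5)/(2·27) ≡ 0/23. 23⁻¹ ≡ 27 (mod 31), so λ ≡ 0·27 ≡ 0.
  x = λ² - 9 - 9 = 0 - 18 ≡ 13; y = λ·(9 - 13) - 27 ≡ 4. → (13, 4)
3P: (13, 4) + (9, 27). λ = (27 - 4)/(9 - 13) ≡ 23/27 mod 31. 27⁻¹ ≡ 23 (mod 31), so λ ≡ 2.
  x = λ² - 13 - 9 = 4 - 22 ≡ 13; y = λ·(13 - 13) - 4 ≡ 27. → (13, 27)
4P: (13, 27) + (9, 27). λ = (27 - 27)/(9 - 13) ≡ 0/27 mod 31. 27⁻¹ ≡ 23 (mod 31), so λ ≡ 0.
  x = λ² - 13 - 9 = 0 - 22 ≡ 9; y = λ·(13 - 9) - 27 ≡ 4. → (9, 4)
5P: (9, 4) + (9, 27): same x and y₁ ≡ -y₂, so the sum is O.
6P: O + (9, 27) = (9, 27) (identity).
7P: tangent at (9, 27): λ = (3·9² + 5)/(2·27) ≡ 0/23. 23⁻¹ ≡ 27 (mod 31), so λ ≡ 0·27 ≡ 0.
  x = λ² - 9 - 9 = 0 - 18 ≡ 13; y = λ·(9 - 13) - 27 ≡ 4. → (13, 4)

(13, 4)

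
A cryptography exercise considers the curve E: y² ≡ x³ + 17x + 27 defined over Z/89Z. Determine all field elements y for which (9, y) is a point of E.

x³ + 17x + 27 = 909 ≡ 19 (mod 89).
19 is a non-residue mod 89; no y exists.

none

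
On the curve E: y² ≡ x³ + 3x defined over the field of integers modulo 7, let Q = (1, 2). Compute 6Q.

Repeated addition: build up to 6Q.
2Q: tangent at (1, 2): λ = (3·1² + 3)/(2·2) ≡ 6/4. 4⁻¹ ≡ 2 (mod 7) since 4·2 = 8 ≡ 1, so λ ≡ 6·2 ≡ 5.
  x = λ² - 1 - 1 = 25 - 2 ≡ 2; y = λ·(1 - 2) - 2 ≡ 0. → (2, 0)
3Q: (2, 0) + (1, 2). λ = (2 - 0)/(1 - 2) ≡ 2/6 mod 7. 6⁻¹ ≡ 6 (mod 7), so λ ≡ 5.
  x = λ² - 2 - 1 = 25 - 3 ≡ 1; y = λ·(2 - 1) - 0 ≡ 5. → (1, 5)
4Q: (1, 5) + (1, 2): same x and y₁ ≡ -y₂, so the sum is O.
5Q: O + (1, 2) = (1, 2) (identity).
6Q: tangent at (1, 2): λ = (3·1² + 3)/(2·2) ≡ 6/4. 4⁻¹ ≡ 2 (mod 7), so λ ≡ 6·2 ≡ 5.
  x = λ² - 1 - 1 = 25 - 2 ≡ 2; y = λ·(1 - 2) - 2 ≡ 0. → (2, 0)

(2, 0)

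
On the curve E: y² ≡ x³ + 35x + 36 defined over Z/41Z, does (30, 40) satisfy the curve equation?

y² = 40² ≡ 1; x³ + 35x + 36 = 28086 ≡ 1 (mod 41). 1 = 1.

yes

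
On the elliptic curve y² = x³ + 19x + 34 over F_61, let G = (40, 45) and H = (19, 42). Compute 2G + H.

First 2G:
Repeated addition: build up to 2G.
2G: tangent at (40, 45): λ = (3·40² + 19)/(2·45) ≡ 0/29. 29⁻¹ ≡ 40 (mod 61) since 29·40 = 1160 ≡ 1, so λ ≡ 0·40 ≡ 0.
  x = λ² - 40 - 40 = 0 - 80 ≡ 42; y = λ·(40 - 42) - 45 ≡ 16. → (42, 16)
2G = (42, 16).
Finally 2G + H:
(42, 16) + (19, 42). λ = (42 - 16)/(19 - 42) ≡ 26/38 mod 61. 38⁻¹ ≡ 53 (mod 61), so λ ≡ 36.
  x = λ² - 42 - 19 = 1296 - 61 ≡ 15; y = λ·(42 - 15) - 16 ≡ 41. → (15, 41)

(15, 41)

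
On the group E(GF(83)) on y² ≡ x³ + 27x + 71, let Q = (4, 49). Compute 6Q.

(1, 4)

Double-and-add on 6 = (110)₂. Start with Q = (4, 49) for the leading 1-bit.
double: tangent at (4, 49): λ = (3·4² + 27)/(2·49) ≡ 75/15. 15⁻¹ ≡ 72 (mod 83) since 15·72 = 1080 ≡ 1, so λ ≡ 75·72 ≡ 5.
  x = λ² - 4 - 4 = 25 - 8 ≡ 17; y = λ·(4 - 17) - 49 ≡ 52. → (17, 52)
add Q: (17, 52) + (4, 49). λ = (49 - 52)/(4 - 17) ≡ 80/70 mod 83. 70⁻¹ ≡ 51 (mod 83), so λ ≡ 13.
  x = λ² - 17 - 4 = 169 - 21 ≡ 65; y = λ·(17 - 65) - 52 ≡ 71. → (65, 71)
double: tangent at (65, 71): λ = (3·65² + 27)/(2·71) ≡ 3/59. 59⁻¹ ≡ 38 (mod 83), so λ ≡ 3·38 ≡ 31.
  x = λ² - 65 - 65 = 961 - 130 ≡ 1; y = λ·(65 - 1) - 71 ≡ 4. → (1, 4)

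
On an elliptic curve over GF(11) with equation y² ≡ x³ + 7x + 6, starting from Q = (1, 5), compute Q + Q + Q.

(5, 1)

Repeated addition: build up to 3Q.
2Q: tangent at (1, 5): λ = (3·1² + 7)/(2·5) ≡ 10/10. 10⁻¹ ≡ 10 (mod 11) since 10·10 = 100 ≡ 1, so λ ≡ 10·10 ≡ 1.
  x = λ² - 1 - 1 = 1 - 2 ≡ 10; y = λ·(1 - 10) - 5 ≡ 8. → (10, 8)
3Q: (10, 8) + (1, 5). λ = (5 - 8)/(1 - 10) ≡ 8/2 mod 11. 2⁻¹ ≡ 6 (mod 11), so λ ≡ 4.
  x = λ² - 10 - 1 = 16 - 11 ≡ 5; y = λ·(10 - 5) - 8 ≡ 1. → (5, 1)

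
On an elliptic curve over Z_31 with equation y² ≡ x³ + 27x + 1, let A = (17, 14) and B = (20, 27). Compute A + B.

(17, 14) + (20, 27). λ = (27 - 14)/(20 - 17) ≡ 13/3 mod 31. 3⁻¹ ≡ 21 (mod 31) since 3·21 = 63 ≡ 1, so λ ≡ 25.
  x = λ² - 17 - 20 = 625 - 37 ≡ 30; y = λ·(17 - 30) - 14 ≡ 2. → (30, 2)

(30, 2)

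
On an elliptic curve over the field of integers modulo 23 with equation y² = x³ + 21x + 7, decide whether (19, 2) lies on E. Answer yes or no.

y² = 2² ≡ 4; x³ + 21x + 7 = 7265 ≡ 20 (mod 23). 4 ≠ 20.

no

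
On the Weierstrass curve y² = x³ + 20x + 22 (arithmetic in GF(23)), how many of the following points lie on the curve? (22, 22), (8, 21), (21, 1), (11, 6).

(22, 22): 22² ≡ 1, rhs ≡ 1 → on.
(8, 21): 21² ≡ 4, rhs ≡ 4 → on.
(21, 1): 1² ≡ 1, rhs ≡ 20 → off.
(11, 6): 6² ≡ 13, rhs ≡ 9 → off.

2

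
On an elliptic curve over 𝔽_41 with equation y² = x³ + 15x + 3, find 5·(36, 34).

(37, 17)

Write Q = (36, 34).
Double-and-add on 5 = (101)₂. Start with Q = (36, 34) for the leading 1-bit.
double: tangent at (36, 34): λ = (3·36² + 15)/(2·34) ≡ 8/27. 27⁻¹ ≡ 38 (mod 41), so λ ≡ 8·38 ≡ 17.
  x = λ² - 36 - 36 = 289 - 72 ≡ 12; y = λ·(36 - 12) - 34 ≡ 5. → (12, 5)
double: tangent at (12, 5): λ = (3·12² + 15)/(2·5) ≡ 37/10. 10⁻¹ ≡ 37 (mod 41), so λ ≡ 37·37 ≡ 16.
  x = λ² - 12 - 12 = 256 - 24 ≡ 27; y = λ·(12 - 27) - 5 ≡ 1. → (27, 1)
add Q: (27, 1) + (36, 34). λ = (34 - 1)/(36 - 27) ≡ 33/9 mod 41. 9⁻¹ ≡ 32 (mod 41), so λ ≡ 31.
  x = λ² - 27 - 36 = 961 - 63 ≡ 37; y = λ·(27 - 37) - 1 ≡ 17. → (37, 17)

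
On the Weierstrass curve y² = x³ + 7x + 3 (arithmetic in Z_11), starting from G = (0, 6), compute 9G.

(0, 5)

Repeated addition: build up to 9G.
2G: tangent at (0, 6): λ = (3·0² + 7)/(2·6) ≡ 7/1. 1⁻¹ ≡ 1 (mod 11), so λ ≡ 7·1 ≡ 7.
  x = λ² - 0 - 0 = 49 - 0 ≡ 5; y = λ·(0 - 5) - 6 ≡ 3. → (5, 3)
3G: (5, 3) + (0, 6). λ = (6 - 3)/(0 - 5) ≡ 3/6 mod 11. 6⁻¹ ≡ 2 (mod 11), so λ ≡ 6.
  x = λ² - 5 - 0 = 36 - 5 ≡ 9; y = λ·(5 - 9) - 3 ≡ 6. → (9, 6)
4G: (9, 6) + (0, 6). λ = (6 - 6)/(0 - 9) ≡ 0/2 mod 11. 2⁻¹ ≡ 6 (mod 11), so λ ≡ 0.
  x = λ² - 9 - 0 = 0 - 9 ≡ 2; y = λ·(9 - 2) - 6 ≡ 5. → (2, 5)
5G: (2, 5) + (0, 6). λ = (6 - 5)/(0 - 2) ≡ 1/9 mod 11. 9⁻¹ ≡ 5 (mod 11), so λ ≡ 5.
  x = λ² - 2 - 0 = 25 - 2 ≡ 1; y = λ·(2 - 1) - 5 ≡ 0. → (1, 0)
6G: (1, 0) + (0, 6). λ = (6 - 0)/(0 - 1) ≡ 6/10 mod 11. 10⁻¹ ≡ 10 (mod 11), so λ ≡ 5.
  x = λ² - 1 - 0 = 25 - 1 ≡ 2; y = λ·(1 - 2) - 0 ≡ 6. → (2, 6)
7G: (2, 6) + (0, 6). λ = (6 - 6)/(0 - 2) ≡ 0/9 mod 11. 9⁻¹ ≡ 5 (mod 11), so λ ≡ 0.
  x = λ² - 2 - 0 = 0 - 2 ≡ 9; y = λ·(2 - 9) - 6 ≡ 5. → (9, 5)
8G: (9, 5) + (0, 6). λ = (6 - 5)/(0 - 9) ≡ 1/2 mod 11. 2⁻¹ ≡ 6 (mod 11), so λ ≡ 6.
  x = λ² - 9 - 0 = 36 - 9 ≡ 5; y = λ·(9 - 5) - 5 ≡ 8. → (5, 8)
9G: (5, 8) + (0, 6). λ = (6 - 8)/(0 - 5) ≡ 9/6 mod 11. 6⁻¹ ≡ 2 (mod 11), so λ ≡ 7.
  x = λ² - 5 - 0 = 49 - 5 ≡ 0; y = λ·(5 - 0) - 8 ≡ 5. → (0, 5)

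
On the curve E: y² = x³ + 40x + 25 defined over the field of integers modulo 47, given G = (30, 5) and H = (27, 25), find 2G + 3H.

First 2G:
Repeated addition: build up to 2G.
2G: tangent at (30, 5): λ = (3·30² + 40)/(2·5) ≡ 14/10. 10⁻¹ ≡ 33 (mod 47), so λ ≡ 14·33 ≡ 39.
  x = λ² - 30 - 30 = 1521 - 60 ≡ 4; y = λ·(30 - 4) - 5 ≡ 22. → (4, 22)
2G = (4, 22).
Next 3H:
Repeated addition: build up to 3H.
2H: tangent at (27, 25): λ = (3·27² + 40)/(2·25) ≡ 18/3. 3⁻¹ ≡ 16 (mod 47) since 3·16 = 48 ≡ 1, so λ ≡ 18·16 ≡ 6.
  x = λ² - 27 - 27 = 36 - 54 ≡ 29; y = λ·(27 - 29) - 25 ≡ 10. → (29, 10)
3H: (29, 10) + (27, 25). λ = (25 - 10)/(27 - 29) ≡ 15/45 mod 47. 45⁻¹ ≡ 23 (mod 47), so λ ≡ 16.
  x = λ² - 29 - 27 = 256 - 56 ≡ 12; y = λ·(29 - 12) - 10 ≡ 27. → (12, 27)
3H = (12, 27).
Finally 2G + 3H:
(4, 22) + (12, 27). λ = (27 - 22)/(12 - 4) ≡ 5/8 mod 47. 8⁻¹ ≡ 6 (mod 47) since 8·6 = 48 ≡ 1, so λ ≡ 30.
  x = λ² - 4 - 12 = 900 - 16 ≡ 38; y = λ·(4 - 38) - 22 ≡ 39. → (38, 39)

(38, 39)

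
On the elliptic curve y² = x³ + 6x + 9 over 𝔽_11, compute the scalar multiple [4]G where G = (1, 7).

Repeated addition: build up to 4G.
2G: tangent at (1, 7): λ = (3·1² + 6)/(2·7) ≡ 9/3. 3⁻¹ ≡ 4 (mod 11) since 3·4 = 12 ≡ 1, so λ ≡ 9·4 ≡ 3.
  x = λ² - 1 - 1 = 9 - 2 ≡ 7; y = λ·(1 - 7) - 7 ≡ 8. → (7, 8)
3G: (7, 8) + (1, 7). λ = (7 - 8)/(1 - 7) ≡ 10/5 mod 11. 5⁻¹ ≡ 9 (mod 11), so λ ≡ 2.
  x = λ² - 7 - 1 = 4 - 8 ≡ 7; y = λ·(7 - 7) - 8 ≡ 3. → (7, 3)
4G: (7, 3) + (1, 7). λ = (7 - 3)/(1 - 7) ≡ 4/5 mod 11. 5⁻¹ ≡ 9 (mod 11), so λ ≡ 3.
  x = λ² - 7 - 1 = 9 - 8 ≡ 1; y = λ·(7 - 1) - 3 ≡ 4. → (1, 4)

(1, 4)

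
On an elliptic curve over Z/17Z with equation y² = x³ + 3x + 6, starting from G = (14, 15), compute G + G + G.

(12, 11)

Repeated addition: build up to 3G.
2G: tangent at (14, 15): λ = (3·14² + 3)/(2·15) ≡ 13/13. 13⁻¹ ≡ 4 (mod 17) since 13·4 = 52 ≡ 1, so λ ≡ 13·4 ≡ 1.
  x = λ² - 14 - 14 = 1 - 28 ≡ 7; y = λ·(14 - 7) - 15 ≡ 9. → (7, 9)
3G: (7, 9) + (14, 15). λ = (15 - 9)/(14 - 7) ≡ 6/7 mod 17. 7⁻¹ ≡ 5 (mod 17) since 7·5 = 35 ≡ 1, so λ ≡ 13.
  x = λ² - 7 - 14 = 169 - 21 ≡ 12; y = λ·(7 - 12) - 9 ≡ 11. → (12, 11)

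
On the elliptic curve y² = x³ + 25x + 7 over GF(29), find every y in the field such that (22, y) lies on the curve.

x³ + 25x + 7 = 11205 ≡ 11 (mod 29).
11 is a non-residue mod 29; no y exists.

none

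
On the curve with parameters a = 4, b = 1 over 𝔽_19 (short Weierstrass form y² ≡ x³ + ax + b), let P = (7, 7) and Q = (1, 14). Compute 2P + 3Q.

First 2P:
Repeated addition: build up to 2P.
2P: tangent at (7, 7): λ = (3·7² + 4)/(2·7) ≡ 18/14. 14⁻¹ ≡ 15 (mod 19), so λ ≡ 18·15 ≡ 4.
  x = λ² - 7 - 7 = 16 - 14 ≡ 2; y = λ·(7 - 2) - 7 ≡ 13. → (2, 13)
2P = (2, 13).
Next 3Q:
Repeated addition: build up to 3Q.
2Q: tangent at (1, 14): λ = (3·1² + 4)/(2·14) ≡ 7/9. 9⁻¹ ≡ 17 (mod 19) since 9·17 = 153 ≡ 1, so λ ≡ 7·17 ≡ 5.
  x = λ² - 1 - 1 = 25 - 2 ≡ 4; y = λ·(1 - 4) - 14 ≡ 9. → (4, 9)
3Q: (4, 9) + (1, 14). λ = (14 - 9)/(1 - 4) ≡ 5/16 mod 19. 16⁻¹ ≡ 6 (mod 19), so λ ≡ 11.
  x = λ² - 4 - 1 = 121 - 5 ≡ 2; y = λ·(4 - 2) - 9 ≡ 13. → (2, 13)
3Q = (2, 13).
Finally 2P + 3Q:
tangent at (2, 13): λ = (3·2² + 4)/(2·13) ≡ 16/7. 7⁻¹ ≡ 11 (mod 19), so λ ≡ 16·11 ≡ 5.
  x = λ² - 2 - 2 = 25 - 4 ≡ 2; y = λ·(2 - 2) - 13 ≡ 6. → (2, 6)

(2, 6)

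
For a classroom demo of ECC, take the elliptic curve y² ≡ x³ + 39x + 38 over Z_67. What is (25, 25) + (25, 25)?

(6, 35)

tangent at (25, 25): λ = (3·25² + 39)/(2·25) ≡ 38/50. 50⁻¹ ≡ 63 (mod 67), so λ ≡ 38·63 ≡ 49.
  x = λ² - 25 - 25 = 2401 - 50 ≡ 6; y = λ·(25 - 6) - 25 ≡ 35. → (6, 35)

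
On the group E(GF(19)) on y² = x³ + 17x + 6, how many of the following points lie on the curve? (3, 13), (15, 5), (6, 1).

(3, 13): 13² ≡ 17, rhs ≡ 8 → off.
(15, 5): 5² ≡ 6, rhs ≡ 7 → off.
(6, 1): 1² ≡ 1, rhs ≡ 1 → on.

1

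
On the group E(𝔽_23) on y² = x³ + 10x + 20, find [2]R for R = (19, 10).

(1, 10)

tangent at (19, 10): λ = (3·19² + 10)/(2·10) ≡ 12/20. 20⁻¹ ≡ 15 (mod 23), so λ ≡ 12·15 ≡ 19.
  x = λ² - 19 - 19 = 361 - 38 ≡ 1; y = λ·(19 - 1) - 10 ≡ 10. → (1, 10)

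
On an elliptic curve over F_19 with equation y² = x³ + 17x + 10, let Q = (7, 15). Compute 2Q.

(12, 2)

tangent at (7, 15): λ = (3·7² + 17)/(2·15) ≡ 12/11. 11⁻¹ ≡ 7 (mod 19) since 11·7 = 77 ≡ 1, so λ ≡ 12·7 ≡ 8.
  x = λ² - 7 - 7 = 64 - 14 ≡ 12; y = λ·(7 - 12) - 15 ≡ 2. → (12, 2)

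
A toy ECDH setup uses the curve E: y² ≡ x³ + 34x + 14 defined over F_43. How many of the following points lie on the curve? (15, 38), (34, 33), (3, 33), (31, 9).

1

(15, 38): 38² ≡ 25, rhs ≡ 29 → off.
(34, 33): 33² ≡ 14, rhs ≡ 11 → off.
(3, 33): 33² ≡ 14, rhs ≡ 14 → on.
(31, 9): 9² ≡ 38, rhs ≡ 28 → off.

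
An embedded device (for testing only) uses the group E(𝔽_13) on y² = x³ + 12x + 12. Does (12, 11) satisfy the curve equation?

no

y² = 11² ≡ 4; x³ + 12x + 12 = 1884 ≡ 12 (mod 13). 4 ≠ 12.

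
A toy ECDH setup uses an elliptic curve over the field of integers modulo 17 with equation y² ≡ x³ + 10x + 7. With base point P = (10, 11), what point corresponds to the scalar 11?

(12, 6)

Repeated addition: build up to 11P.
2P: tangent at (10, 11): λ = (3·10² + 10)/(2·11) ≡ 4/5. 5⁻¹ ≡ 7 (mod 17), so λ ≡ 4·7 ≡ 11.
  x = λ² - 10 - 10 = 121 - 20 ≡ 16; y = λ·(10 - 16) - 11 ≡ 8. → (16, 8)
3P: (16, 8) + (10, 11). λ = (11 - 8)/(10 - 16) ≡ 3/11 mod 17. 11⁻¹ ≡ 14 (mod 17), so λ ≡ 8.
  x = λ² - 16 - 10 = 64 - 26 ≡ 4; y = λ·(16 - 4) - 8 ≡ 3. → (4, 3)
4P: (4, 3) + (10, 11). λ = (11 - 3)/(10 - 4) ≡ 8/6 mod 17. 6⁻¹ ≡ 3 (mod 17), so λ ≡ 7.
  x = λ² - 4 - 10 = 49 - 14 ≡ 1; y = λ·(4 - 1) - 3 ≡ 1. → (1, 1)
5P: (1, 1) + (10, 11). λ = (11 - 1)/(10 - 1) ≡ 10/9 mod 17. 9⁻¹ ≡ 2 (mod 17) since 9·2 = 18 ≡ 1, so λ ≡ 3.
  x = λ² - 1 - 10 = 9 - 11 ≡ 15; y = λ·(1 - 15) - 1 ≡ 8. → (15, 8)
6P: (15, 8) + (10, 11). λ = (11 - 8)/(10 - 15) ≡ 3/12 mod 17. 12⁻¹ ≡ 10 (mod 17), so λ ≡ 13.
  x = λ² - 15 - 10 = 169 - 25 ≡ 8; y = λ·(15 - 8) - 8 ≡ 15. → (8, 15)
7P: (8, 15) + (10, 11). λ = (11 - 15)/(10 - 8) ≡ 13/2 mod 17. 2⁻¹ ≡ 9 (mod 17), so λ ≡ 15.
  x = λ² - 8 - 10 = 225 - 18 ≡ 3; y = λ·(8 - 3) - 15 ≡ 9. → (3, 9)
8P: (3, 9) + (10, 11). λ = (11 - 9)/(10 - 3) ≡ 2/7 mod 17. 7⁻¹ ≡ 5 (mod 17), so λ ≡ 10.
  x = λ² - 3 - 10 = 100 - 13 ≡ 2; y = λ·(3 - 2) - 9 ≡ 1. → (2, 1)
9P: (2, 1) + (10, 11). λ = (11 - 1)/(10 - 2) ≡ 10/8 mod 17. 8⁻¹ ≡ 15 (mod 17), so λ ≡ 14.
  x = λ² - 2 - 10 = 196 - 12 ≡ 14; y = λ·(2 - 14) - 1 ≡ 1. → (14, 1)
10P: (14, 1) + (10, 11). λ = (11 - 1)/(10 - 14) ≡ 10/13 mod 17. 13⁻¹ ≡ 4 (mod 17), so λ ≡ 6.
  x = λ² - 14 - 10 = 36 - 24 ≡ 12; y = λ·(14 - 12) - 1 ≡ 11. → (12, 11)
11P: (12, 11) + (10, 11). λ = (11 - 11)/(10 - 12) ≡ 0/15 mod 17. 15⁻¹ ≡ 8 (mod 17) since 15·8 = 120 ≡ 1, so λ ≡ 0.
  x = λ² - 12 - 10 = 0 - 22 ≡ 12; y = λ·(12 - 12) - 11 ≡ 6. → (12, 6)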